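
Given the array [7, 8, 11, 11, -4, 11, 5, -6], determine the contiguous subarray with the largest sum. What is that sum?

Using Kadane's algorithm on [7, 8, 11, 11, -4, 11, 5, -6]:

Scanning through the array:
Position 1 (value 8): max_ending_here = 15, max_so_far = 15
Position 2 (value 11): max_ending_here = 26, max_so_far = 26
Position 3 (value 11): max_ending_here = 37, max_so_far = 37
Position 4 (value -4): max_ending_here = 33, max_so_far = 37
Position 5 (value 11): max_ending_here = 44, max_so_far = 44
Position 6 (value 5): max_ending_here = 49, max_so_far = 49
Position 7 (value -6): max_ending_here = 43, max_so_far = 49

Maximum subarray: [7, 8, 11, 11, -4, 11, 5]
Maximum sum: 49

The maximum subarray is [7, 8, 11, 11, -4, 11, 5] with sum 49. This subarray runs from index 0 to index 6.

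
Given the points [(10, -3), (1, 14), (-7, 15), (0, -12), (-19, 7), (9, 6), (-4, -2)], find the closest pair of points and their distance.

Computing all pairwise distances among 7 points:

d((10, -3), (1, 14)) = 19.2354
d((10, -3), (-7, 15)) = 24.7588
d((10, -3), (0, -12)) = 13.4536
d((10, -3), (-19, 7)) = 30.6757
d((10, -3), (9, 6)) = 9.0554
d((10, -3), (-4, -2)) = 14.0357
d((1, 14), (-7, 15)) = 8.0623 <-- minimum
d((1, 14), (0, -12)) = 26.0192
d((1, 14), (-19, 7)) = 21.1896
d((1, 14), (9, 6)) = 11.3137
d((1, 14), (-4, -2)) = 16.7631
d((-7, 15), (0, -12)) = 27.8927
d((-7, 15), (-19, 7)) = 14.4222
d((-7, 15), (9, 6)) = 18.3576
d((-7, 15), (-4, -2)) = 17.2627
d((0, -12), (-19, 7)) = 26.8701
d((0, -12), (9, 6)) = 20.1246
d((0, -12), (-4, -2)) = 10.7703
d((-19, 7), (9, 6)) = 28.0179
d((-19, 7), (-4, -2)) = 17.4929
d((9, 6), (-4, -2)) = 15.2643

Closest pair: (1, 14) and (-7, 15) with distance 8.0623

The closest pair is (1, 14) and (-7, 15) with Euclidean distance 8.0623. For 7 points, brute-force pairwise comparison is shown above. For large n, the divide-and-conquer algorithm (sort by x, recurse on halves, check the dividing strip) achieves O(n log n).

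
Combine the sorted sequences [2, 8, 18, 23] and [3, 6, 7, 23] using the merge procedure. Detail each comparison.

Merging process:

Compare 2 vs 3: take 2 from left. Merged: [2]
Compare 8 vs 3: take 3 from right. Merged: [2, 3]
Compare 8 vs 6: take 6 from right. Merged: [2, 3, 6]
Compare 8 vs 7: take 7 from right. Merged: [2, 3, 6, 7]
Compare 8 vs 23: take 8 from left. Merged: [2, 3, 6, 7, 8]
Compare 18 vs 23: take 18 from left. Merged: [2, 3, 6, 7, 8, 18]
Compare 23 vs 23: take 23 from left. Merged: [2, 3, 6, 7, 8, 18, 23]
Append remaining from right: [23]. Merged: [2, 3, 6, 7, 8, 18, 23, 23]

Final merged array: [2, 3, 6, 7, 8, 18, 23, 23]
Total comparisons: 7

The merged array is [2, 3, 6, 7, 8, 18, 23, 23], requiring 7 comparisons. The merge step runs in O(n) time where n is the total number of elements.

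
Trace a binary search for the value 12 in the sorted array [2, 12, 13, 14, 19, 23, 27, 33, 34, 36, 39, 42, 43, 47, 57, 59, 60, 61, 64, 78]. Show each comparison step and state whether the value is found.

Binary search for 12 in [2, 12, 13, 14, 19, 23, 27, 33, 34, 36, 39, 42, 43, 47, 57, 59, 60, 61, 64, 78]:

lo=0, hi=19, mid=9, arr[mid]=36 -> 36 > 12, search left half
lo=0, hi=8, mid=4, arr[mid]=19 -> 19 > 12, search left half
lo=0, hi=3, mid=1, arr[mid]=12 -> Found target at index 1!

Binary search finds 12 at index 1 after 3 comparisons. The search repeatedly halves the search space by comparing with the middle element.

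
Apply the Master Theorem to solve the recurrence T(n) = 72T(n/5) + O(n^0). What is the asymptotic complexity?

Master Theorem for T(n) = 72T(n/5) + O(n^0):

a = 72, b = 5, c = 0
log_b(a) = log_5(72) = 2.6572

Case 1: c = 0 < log_5(72) = 2.6572
T(n) = O(n^(log_5 72))

For T(n) = 72T(n/5) + O(n^0): log_5(72) = 2.6572. This is Case 1 of the Master Theorem (c < log_b(a), work dominated by leaves), giving O(n^(log_5 72)).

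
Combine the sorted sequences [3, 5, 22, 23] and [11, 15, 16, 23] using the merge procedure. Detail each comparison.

Merging process:

Compare 3 vs 11: take 3 from left. Merged: [3]
Compare 5 vs 11: take 5 from left. Merged: [3, 5]
Compare 22 vs 11: take 11 from right. Merged: [3, 5, 11]
Compare 22 vs 15: take 15 from right. Merged: [3, 5, 11, 15]
Compare 22 vs 16: take 16 from right. Merged: [3, 5, 11, 15, 16]
Compare 22 vs 23: take 22 from left. Merged: [3, 5, 11, 15, 16, 22]
Compare 23 vs 23: take 23 from left. Merged: [3, 5, 11, 15, 16, 22, 23]
Append remaining from right: [23]. Merged: [3, 5, 11, 15, 16, 22, 23, 23]

Final merged array: [3, 5, 11, 15, 16, 22, 23, 23]
Total comparisons: 7

The merged array is [3, 5, 11, 15, 16, 22, 23, 23], requiring 7 comparisons. The merge step runs in O(n) time where n is the total number of elements.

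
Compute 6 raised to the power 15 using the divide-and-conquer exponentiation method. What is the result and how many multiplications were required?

Computing 6^15 by squaring (build up from 6^1; each line after the first costs one multiplication):

6^1 = 6
6^2 = (6^1)^2 = 6^2 = 36
6^3 = 6 * 6^2 = 6 * 36 = 216
6^6 = (6^3)^2 = 216^2 = 46656
6^7 = 6 * 6^6 = 6 * 46656 = 279936
6^14 = (6^7)^2 = 279936^2 = 78364164096
6^15 = 6 * 6^14 = 6 * 78364164096 = 470184984576

Result: 470184984576
Multiplications needed: 6 (6 lines after 6^1)

6^15 = 470184984576. Using exponentiation by squaring, this requires 6 multiplications. The key idea: if the exponent is even, square the half-power; if odd, multiply by the base once.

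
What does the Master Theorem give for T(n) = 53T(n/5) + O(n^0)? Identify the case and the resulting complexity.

Master Theorem for T(n) = 53T(n/5) + O(n^0):

a = 53, b = 5, c = 0
log_b(a) = log_5(53) = 2.4669

Case 1: c = 0 < log_5(53) = 2.4669
T(n) = O(n^(log_5 53))

For T(n) = 53T(n/5) + O(n^0): log_5(53) = 2.4669. This is Case 1 of the Master Theorem (c < log_b(a), work dominated by leaves), giving O(n^(log_5 53)).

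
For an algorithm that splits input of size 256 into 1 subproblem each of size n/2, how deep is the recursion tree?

For divide and conquer with division factor 2:

Problem sizes at each level:
Level 0: 256
Level 1: 128
Level 2: 64
Level 3: 32
Level 4: 16
Level 5: 8
Level 6: 4
Level 7: 2
Level 8: 1

The root is level 0 and the size-1 base case is level 8 (the tree spans levels 0 through 8, i.e. 9 levels counting the root), so the depth is the number of divisions: log_2(256) = 8

The recursion tree depth is log_2(256) = 8. At each level, the problem size is divided by 2, so it takes 8 divisions to reduce to a base case of size 1. The algorithm makes 1 recursive call at each level.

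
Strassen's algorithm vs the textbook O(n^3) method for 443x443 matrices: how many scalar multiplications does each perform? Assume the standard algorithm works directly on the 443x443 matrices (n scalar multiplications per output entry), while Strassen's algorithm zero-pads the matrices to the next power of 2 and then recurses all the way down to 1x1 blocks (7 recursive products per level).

Matrix multiplication for 443x443 matrices:

Strassen's algorithm requires power-of-2 dimensions. Pad 443x443 to 512x512 (next power of 2).

Standard algorithm: 443^3 = 86938307 multiplications
Strassen's algorithm: 7^(log2(512)) = 7^9 = 40353607 multiplications
Savings: 86938307 - 40353607 = 46584700 multiplications

Standard: 86938307 multiplications (443^3). Strassen: 40353607 multiplications (7^9, after padding to 512x512). Strassen reduces 8 recursive multiplications to 7 at each level.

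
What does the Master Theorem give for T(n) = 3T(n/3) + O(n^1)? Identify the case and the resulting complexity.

Master Theorem for T(n) = 3T(n/3) + O(n^1):

a = 3, b = 3, c = 1
log_b(a) = log_3(3) = 1.0000

Case 2: c = 1 = log_3(3) = 1.0000
T(n) = O(n^1 log n) = O(n log n)

For T(n) = 3T(n/3) + O(n^1): log_3(3) = 1.0000. This is Case 2 of the Master Theorem (c = log_b(a), equal work at all levels), giving O(n log n).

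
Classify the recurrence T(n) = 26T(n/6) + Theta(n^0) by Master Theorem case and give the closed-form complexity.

Master Theorem for T(n) = 26T(n/6) + O(n^0):

a = 26, b = 6, c = 0
log_b(a) = log_6(26) = 1.8184

Case 1: c = 0 < log_6(26) = 1.8184
T(n) = O(n^(log_6 26))

For T(n) = 26T(n/6) + O(n^0): log_6(26) = 1.8184. This is Case 1 of the Master Theorem (c < log_b(a), work dominated by leaves), giving O(n^(log_6 26)).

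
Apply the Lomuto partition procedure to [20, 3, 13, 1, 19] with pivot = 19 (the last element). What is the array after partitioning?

Lomuto partition with pivot = 19:

Initial array: [20, 3, 13, 1, 19]

arr[0]=20 > 19: no swap
arr[1]=3 <= 19: swap with position 0, array becomes [3, 20, 13, 1, 19]
arr[2]=13 <= 19: swap with position 1, array becomes [3, 13, 20, 1, 19]
arr[3]=1 <= 19: swap with position 2, array becomes [3, 13, 1, 20, 19]

Place pivot at position 3: [3, 13, 1, 19, 20]
Pivot position: 3

After partitioning with pivot 19, the array becomes [3, 13, 1, 19, 20]. The pivot is placed at index 3. All elements to the left of the pivot are <= 19, and all elements to the right are > 19.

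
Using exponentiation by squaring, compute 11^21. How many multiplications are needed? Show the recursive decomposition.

Computing 11^21 by squaring (build up from 11^1; each line after the first costs one multiplication):

11^1 = 11
11^2 = (11^1)^2 = 11^2 = 121
11^4 = (11^2)^2 = 121^2 = 14641
11^5 = 11 * 11^4 = 11 * 14641 = 161051
11^10 = (11^5)^2 = 161051^2 = 25937424601
11^20 = (11^10)^2 = 25937424601^2 = 672749994932560009201
11^21 = 11 * 11^20 = 11 * 672749994932560009201 = 7400249944258160101211

Result: 7400249944258160101211
Multiplications needed: 6 (6 lines after 11^1)

11^21 = 7400249944258160101211. Using exponentiation by squaring, this requires 6 multiplications. The key idea: if the exponent is even, square the half-power; if odd, multiply by the base once.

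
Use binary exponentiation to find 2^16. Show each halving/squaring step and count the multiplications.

Computing 2^16 by squaring (build up from 2^1; each line after the first costs one multiplication):

2^1 = 2
2^2 = (2^1)^2 = 2^2 = 4
2^4 = (2^2)^2 = 4^2 = 16
2^8 = (2^4)^2 = 16^2 = 256
2^16 = (2^8)^2 = 256^2 = 65536

Result: 65536
Multiplications needed: 4 (4 lines after 2^1)

2^16 = 65536. Using exponentiation by squaring, this requires 4 multiplications. The key idea: if the exponent is even, square the half-power; if odd, multiply by the base once.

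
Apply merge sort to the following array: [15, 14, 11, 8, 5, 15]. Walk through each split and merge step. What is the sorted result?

Merge sort trace:

Split: [15, 14, 11, 8, 5, 15] -> [15, 14, 11] and [8, 5, 15]
  Split: [15, 14, 11] -> [15] and [14, 11]
    Split: [14, 11] -> [14] and [11]
    Merge: [14] + [11] -> [11, 14]
  Merge: [15] + [11, 14] -> [11, 14, 15]
  Split: [8, 5, 15] -> [8] and [5, 15]
    Split: [5, 15] -> [5] and [15]
    Merge: [5] + [15] -> [5, 15]
  Merge: [8] + [5, 15] -> [5, 8, 15]
Merge: [11, 14, 15] + [5, 8, 15] -> [5, 8, 11, 14, 15, 15]

Final sorted array: [5, 8, 11, 14, 15, 15]

The merge sort proceeds by recursively splitting the array and merging sorted halves.
After all merges, the sorted array is [5, 8, 11, 14, 15, 15].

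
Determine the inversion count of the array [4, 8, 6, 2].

Finding inversions in [4, 8, 6, 2]:

(0, 3): arr[0]=4 > arr[3]=2
(1, 2): arr[1]=8 > arr[2]=6
(1, 3): arr[1]=8 > arr[3]=2
(2, 3): arr[2]=6 > arr[3]=2

Total inversions: 4

The array has 4 inversion(s): (0,3), (1,2), (1,3), (2,3). Each pair (i,j) satisfies i < j and arr[i] > arr[j].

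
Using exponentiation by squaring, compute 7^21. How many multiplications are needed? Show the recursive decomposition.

Computing 7^21 by squaring (build up from 7^1; each line after the first costs one multiplication):

7^1 = 7
7^2 = (7^1)^2 = 7^2 = 49
7^4 = (7^2)^2 = 49^2 = 2401
7^5 = 7 * 7^4 = 7 * 2401 = 16807
7^10 = (7^5)^2 = 16807^2 = 282475249
7^20 = (7^10)^2 = 282475249^2 = 79792266297612001
7^21 = 7 * 7^20 = 7 * 79792266297612001 = 558545864083284007

Result: 558545864083284007
Multiplications needed: 6 (6 lines after 7^1)

7^21 = 558545864083284007. Using exponentiation by squaring, this requires 6 multiplications. The key idea: if the exponent is even, square the half-power; if odd, multiply by the base once.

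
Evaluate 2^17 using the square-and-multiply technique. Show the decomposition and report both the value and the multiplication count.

Computing 2^17 by squaring (build up from 2^1; each line after the first costs one multiplication):

2^1 = 2
2^2 = (2^1)^2 = 2^2 = 4
2^4 = (2^2)^2 = 4^2 = 16
2^8 = (2^4)^2 = 16^2 = 256
2^16 = (2^8)^2 = 256^2 = 65536
2^17 = 2 * 2^16 = 2 * 65536 = 131072

Result: 131072
Multiplications needed: 5 (5 lines after 2^1)

2^17 = 131072. Using exponentiation by squaring, this requires 5 multiplications. The key idea: if the exponent is even, square the half-power; if odd, multiply by the base once.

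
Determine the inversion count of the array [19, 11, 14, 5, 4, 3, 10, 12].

Finding inversions in [19, 11, 14, 5, 4, 3, 10, 12]:

(0, 1): arr[0]=19 > arr[1]=11
(0, 2): arr[0]=19 > arr[2]=14
(0, 3): arr[0]=19 > arr[3]=5
(0, 4): arr[0]=19 > arr[4]=4
(0, 5): arr[0]=19 > arr[5]=3
(0, 6): arr[0]=19 > arr[6]=10
(0, 7): arr[0]=19 > arr[7]=12
(1, 3): arr[1]=11 > arr[3]=5
(1, 4): arr[1]=11 > arr[4]=4
(1, 5): arr[1]=11 > arr[5]=3
(1, 6): arr[1]=11 > arr[6]=10
(2, 3): arr[2]=14 > arr[3]=5
(2, 4): arr[2]=14 > arr[4]=4
(2, 5): arr[2]=14 > arr[5]=3
(2, 6): arr[2]=14 > arr[6]=10
(2, 7): arr[2]=14 > arr[7]=12
(3, 4): arr[3]=5 > arr[4]=4
(3, 5): arr[3]=5 > arr[5]=3
(4, 5): arr[4]=4 > arr[5]=3

Total inversions: 19

The array has 19 inversion(s): (0,1), (0,2), (0,3), (0,4), (0,5), (0,6), (0,7), (1,3), (1,4), (1,5), (1,6), (2,3), (2,4), (2,5), (2,6), (2,7), (3,4), (3,5), (4,5). Each pair (i,j) satisfies i < j and arr[i] > arr[j].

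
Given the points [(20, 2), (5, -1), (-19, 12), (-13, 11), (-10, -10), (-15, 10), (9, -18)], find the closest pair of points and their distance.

Computing all pairwise distances among 7 points:

d((20, 2), (5, -1)) = 15.2971
d((20, 2), (-19, 12)) = 40.2616
d((20, 2), (-13, 11)) = 34.2053
d((20, 2), (-10, -10)) = 32.311
d((20, 2), (-15, 10)) = 35.9026
d((20, 2), (9, -18)) = 22.8254
d((5, -1), (-19, 12)) = 27.2947
d((5, -1), (-13, 11)) = 21.6333
d((5, -1), (-10, -10)) = 17.4929
d((5, -1), (-15, 10)) = 22.8254
d((5, -1), (9, -18)) = 17.4642
d((-19, 12), (-13, 11)) = 6.0828
d((-19, 12), (-10, -10)) = 23.7697
d((-19, 12), (-15, 10)) = 4.4721
d((-19, 12), (9, -18)) = 41.0366
d((-13, 11), (-10, -10)) = 21.2132
d((-13, 11), (-15, 10)) = 2.2361 <-- minimum
d((-13, 11), (9, -18)) = 36.4005
d((-10, -10), (-15, 10)) = 20.6155
d((-10, -10), (9, -18)) = 20.6155
d((-15, 10), (9, -18)) = 36.8782

Closest pair: (-13, 11) and (-15, 10) with distance 2.2361

The closest pair is (-13, 11) and (-15, 10) with Euclidean distance 2.2361. For 7 points, brute-force pairwise comparison is shown above. For large n, the divide-and-conquer algorithm (sort by x, recurse on halves, check the dividing strip) achieves O(n log n).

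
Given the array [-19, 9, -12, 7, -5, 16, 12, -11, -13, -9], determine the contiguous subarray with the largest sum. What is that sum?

Using Kadane's algorithm on [-19, 9, -12, 7, -5, 16, 12, -11, -13, -9]:

Scanning through the array:
Position 1 (value 9): max_ending_here = 9, max_so_far = 9
Position 2 (value -12): max_ending_here = -3, max_so_far = 9
Position 3 (value 7): max_ending_here = 7, max_so_far = 9
Position 4 (value -5): max_ending_here = 2, max_so_far = 9
Position 5 (value 16): max_ending_here = 18, max_so_far = 18
Position 6 (value 12): max_ending_here = 30, max_so_far = 30
Position 7 (value -11): max_ending_here = 19, max_so_far = 30
Position 8 (value -13): max_ending_here = 6, max_so_far = 30
Position 9 (value -9): max_ending_here = -3, max_so_far = 30

Maximum subarray: [7, -5, 16, 12]
Maximum sum: 30

The maximum subarray is [7, -5, 16, 12] with sum 30. This subarray runs from index 3 to index 6.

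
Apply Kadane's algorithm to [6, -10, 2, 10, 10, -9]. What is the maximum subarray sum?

Using Kadane's algorithm on [6, -10, 2, 10, 10, -9]:

Scanning through the array:
Position 1 (value -10): max_ending_here = -4, max_so_far = 6
Position 2 (value 2): max_ending_here = 2, max_so_far = 6
Position 3 (value 10): max_ending_here = 12, max_so_far = 12
Position 4 (value 10): max_ending_here = 22, max_so_far = 22
Position 5 (value -9): max_ending_here = 13, max_so_far = 22

Maximum subarray: [2, 10, 10]
Maximum sum: 22

The maximum subarray is [2, 10, 10] with sum 22. This subarray runs from index 2 to index 4.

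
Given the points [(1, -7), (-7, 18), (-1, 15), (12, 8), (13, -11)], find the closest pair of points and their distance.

Computing all pairwise distances among 5 points:

d((1, -7), (-7, 18)) = 26.2488
d((1, -7), (-1, 15)) = 22.0907
d((1, -7), (12, 8)) = 18.6011
d((1, -7), (13, -11)) = 12.6491
d((-7, 18), (-1, 15)) = 6.7082 <-- minimum
d((-7, 18), (12, 8)) = 21.4709
d((-7, 18), (13, -11)) = 35.2278
d((-1, 15), (12, 8)) = 14.7648
d((-1, 15), (13, -11)) = 29.5296
d((12, 8), (13, -11)) = 19.0263

Closest pair: (-7, 18) and (-1, 15) with distance 6.7082

The closest pair is (-7, 18) and (-1, 15) with Euclidean distance 6.7082. For 5 points, brute-force pairwise comparison is shown above. For large n, the divide-and-conquer algorithm (sort by x, recurse on halves, check the dividing strip) achieves O(n log n).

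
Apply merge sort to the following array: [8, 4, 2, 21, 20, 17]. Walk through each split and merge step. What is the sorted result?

Merge sort trace:

Split: [8, 4, 2, 21, 20, 17] -> [8, 4, 2] and [21, 20, 17]
  Split: [8, 4, 2] -> [8] and [4, 2]
    Split: [4, 2] -> [4] and [2]
    Merge: [4] + [2] -> [2, 4]
  Merge: [8] + [2, 4] -> [2, 4, 8]
  Split: [21, 20, 17] -> [21] and [20, 17]
    Split: [20, 17] -> [20] and [17]
    Merge: [20] + [17] -> [17, 20]
  Merge: [21] + [17, 20] -> [17, 20, 21]
Merge: [2, 4, 8] + [17, 20, 21] -> [2, 4, 8, 17, 20, 21]

Final sorted array: [2, 4, 8, 17, 20, 21]

The merge sort proceeds by recursively splitting the array and merging sorted halves.
After all merges, the sorted array is [2, 4, 8, 17, 20, 21].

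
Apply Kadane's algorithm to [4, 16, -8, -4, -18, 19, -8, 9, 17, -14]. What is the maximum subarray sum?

Using Kadane's algorithm on [4, 16, -8, -4, -18, 19, -8, 9, 17, -14]:

Scanning through the array:
Position 1 (value 16): max_ending_here = 20, max_so_far = 20
Position 2 (value -8): max_ending_here = 12, max_so_far = 20
Position 3 (value -4): max_ending_here = 8, max_so_far = 20
Position 4 (value -18): max_ending_here = -10, max_so_far = 20
Position 5 (value 19): max_ending_here = 19, max_so_far = 20
Position 6 (value -8): max_ending_here = 11, max_so_far = 20
Position 7 (value 9): max_ending_here = 20, max_so_far = 20
Position 8 (value 17): max_ending_here = 37, max_so_far = 37
Position 9 (value -14): max_ending_here = 23, max_so_far = 37

Maximum subarray: [19, -8, 9, 17]
Maximum sum: 37

The maximum subarray is [19, -8, 9, 17] with sum 37. This subarray runs from index 5 to index 8.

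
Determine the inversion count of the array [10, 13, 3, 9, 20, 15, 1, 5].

Finding inversions in [10, 13, 3, 9, 20, 15, 1, 5]:

(0, 2): arr[0]=10 > arr[2]=3
(0, 3): arr[0]=10 > arr[3]=9
(0, 6): arr[0]=10 > arr[6]=1
(0, 7): arr[0]=10 > arr[7]=5
(1, 2): arr[1]=13 > arr[2]=3
(1, 3): arr[1]=13 > arr[3]=9
(1, 6): arr[1]=13 > arr[6]=1
(1, 7): arr[1]=13 > arr[7]=5
(2, 6): arr[2]=3 > arr[6]=1
(3, 6): arr[3]=9 > arr[6]=1
(3, 7): arr[3]=9 > arr[7]=5
(4, 5): arr[4]=20 > arr[5]=15
(4, 6): arr[4]=20 > arr[6]=1
(4, 7): arr[4]=20 > arr[7]=5
(5, 6): arr[5]=15 > arr[6]=1
(5, 7): arr[5]=15 > arr[7]=5

Total inversions: 16

The array has 16 inversion(s): (0,2), (0,3), (0,6), (0,7), (1,2), (1,3), (1,6), (1,7), (2,6), (3,6), (3,7), (4,5), (4,6), (4,7), (5,6), (5,7). Each pair (i,j) satisfies i < j and arr[i] > arr[j].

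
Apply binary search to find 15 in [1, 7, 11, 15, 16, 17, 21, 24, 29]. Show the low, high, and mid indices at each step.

Binary search for 15 in [1, 7, 11, 15, 16, 17, 21, 24, 29]:

lo=0, hi=8, mid=4, arr[mid]=16 -> 16 > 15, search left half
lo=0, hi=3, mid=1, arr[mid]=7 -> 7 < 15, search right half
lo=2, hi=3, mid=2, arr[mid]=11 -> 11 < 15, search right half
lo=3, hi=3, mid=3, arr[mid]=15 -> Found target at index 3!

Binary search finds 15 at index 3 after 4 comparisons. The search repeatedly halves the search space by comparing with the middle element.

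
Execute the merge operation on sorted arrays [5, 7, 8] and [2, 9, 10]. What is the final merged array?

Merging process:

Compare 5 vs 2: take 2 from right. Merged: [2]
Compare 5 vs 9: take 5 from left. Merged: [2, 5]
Compare 7 vs 9: take 7 from left. Merged: [2, 5, 7]
Compare 8 vs 9: take 8 from left. Merged: [2, 5, 7, 8]
Append remaining from right: [9, 10]. Merged: [2, 5, 7, 8, 9, 10]

Final merged array: [2, 5, 7, 8, 9, 10]
Total comparisons: 4

The merged array is [2, 5, 7, 8, 9, 10], requiring 4 comparisons. The merge step runs in O(n) time where n is the total number of elements.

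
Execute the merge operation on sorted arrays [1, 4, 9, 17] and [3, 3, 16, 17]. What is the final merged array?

Merging process:

Compare 1 vs 3: take 1 from left. Merged: [1]
Compare 4 vs 3: take 3 from right. Merged: [1, 3]
Compare 4 vs 3: take 3 from right. Merged: [1, 3, 3]
Compare 4 vs 16: take 4 from left. Merged: [1, 3, 3, 4]
Compare 9 vs 16: take 9 from left. Merged: [1, 3, 3, 4, 9]
Compare 17 vs 16: take 16 from right. Merged: [1, 3, 3, 4, 9, 16]
Compare 17 vs 17: take 17 from left. Merged: [1, 3, 3, 4, 9, 16, 17]
Append remaining from right: [17]. Merged: [1, 3, 3, 4, 9, 16, 17, 17]

Final merged array: [1, 3, 3, 4, 9, 16, 17, 17]
Total comparisons: 7

The merged array is [1, 3, 3, 4, 9, 16, 17, 17], requiring 7 comparisons. The merge step runs in O(n) time where n is the total number of elements.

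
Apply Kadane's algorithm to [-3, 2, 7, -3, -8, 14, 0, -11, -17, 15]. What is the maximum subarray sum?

Using Kadane's algorithm on [-3, 2, 7, -3, -8, 14, 0, -11, -17, 15]:

Scanning through the array:
Position 1 (value 2): max_ending_here = 2, max_so_far = 2
Position 2 (value 7): max_ending_here = 9, max_so_far = 9
Position 3 (value -3): max_ending_here = 6, max_so_far = 9
Position 4 (value -8): max_ending_here = -2, max_so_far = 9
Position 5 (value 14): max_ending_here = 14, max_so_far = 14
Position 6 (value 0): max_ending_here = 14, max_so_far = 14
Position 7 (value -11): max_ending_here = 3, max_so_far = 14
Position 8 (value -17): max_ending_here = -14, max_so_far = 14
Position 9 (value 15): max_ending_here = 15, max_so_far = 15

Maximum subarray: [15]
Maximum sum: 15

The maximum subarray is [15] with sum 15. This subarray runs from index 9 to index 9.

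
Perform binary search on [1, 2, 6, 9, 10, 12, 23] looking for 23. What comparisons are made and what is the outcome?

Binary search for 23 in [1, 2, 6, 9, 10, 12, 23]:

lo=0, hi=6, mid=3, arr[mid]=9 -> 9 < 23, search right half
lo=4, hi=6, mid=5, arr[mid]=12 -> 12 < 23, search right half
lo=6, hi=6, mid=6, arr[mid]=23 -> Found target at index 6!

Binary search finds 23 at index 6 after 3 comparisons. The search repeatedly halves the search space by comparing with the middle element.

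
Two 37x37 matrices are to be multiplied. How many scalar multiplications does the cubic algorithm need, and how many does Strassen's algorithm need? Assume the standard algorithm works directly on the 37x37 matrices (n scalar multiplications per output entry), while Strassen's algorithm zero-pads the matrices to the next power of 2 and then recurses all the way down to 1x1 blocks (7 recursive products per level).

Matrix multiplication for 37x37 matrices:

Strassen's algorithm requires power-of-2 dimensions. Pad 37x37 to 64x64 (next power of 2).

Standard algorithm: 37^3 = 50653 multiplications
Strassen's algorithm: 7^(log2(64)) = 7^6 = 117649 multiplications
Difference: 50653 - 117649 = -66996 (Strassen uses MORE here due to padding overhead — for small or just-over-power-of-2 n, padding can outweigh the per-level savings)

Standard: 50653 multiplications (37^3). Strassen: 117649 multiplications (7^6, after padding to 64x64). Strassen reduces 8 recursive multiplications to 7 at each level.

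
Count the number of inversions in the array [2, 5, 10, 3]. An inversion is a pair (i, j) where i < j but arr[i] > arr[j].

Finding inversions in [2, 5, 10, 3]:

(1, 3): arr[1]=5 > arr[3]=3
(2, 3): arr[2]=10 > arr[3]=3

Total inversions: 2

The array has 2 inversion(s): (1,3), (2,3). Each pair (i,j) satisfies i < j and arr[i] > arr[j].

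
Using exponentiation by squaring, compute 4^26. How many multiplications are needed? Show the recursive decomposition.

Computing 4^26 by squaring (build up from 4^1; each line after the first costs one multiplication):

4^1 = 4
4^2 = (4^1)^2 = 4^2 = 16
4^3 = 4 * 4^2 = 4 * 16 = 64
4^6 = (4^3)^2 = 64^2 = 4096
4^12 = (4^6)^2 = 4096^2 = 16777216
4^13 = 4 * 4^12 = 4 * 16777216 = 67108864
4^26 = (4^13)^2 = 67108864^2 = 4503599627370496

Result: 4503599627370496
Multiplications needed: 6 (6 lines after 4^1)

4^26 = 4503599627370496. Using exponentiation by squaring, this requires 6 multiplications. The key idea: if the exponent is even, square the half-power; if odd, multiply by the base once.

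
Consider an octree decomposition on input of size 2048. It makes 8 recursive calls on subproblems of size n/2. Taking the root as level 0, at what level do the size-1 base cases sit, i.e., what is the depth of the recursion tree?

For divide and conquer with division factor 2:

Problem sizes at each level:
Level 0: 2048
Level 1: 1024
Level 2: 512
Level 3: 256
Level 4: 128
Level 5: 64
Level 6: 32
Level 7: 16
Level 8: 8
Level 9: 4
Level 10: 2
Level 11: 1

The root is level 0 and the size-1 base case is level 11 (the tree spans levels 0 through 11, i.e. 12 levels counting the root), so the depth is the number of divisions: log_2(2048) = 11

The recursion tree depth is log_2(2048) = 11. At each level, the problem size is divided by 2, so it takes 11 divisions to reduce to a base case of size 1. The algorithm makes 8 recursive calls at each level.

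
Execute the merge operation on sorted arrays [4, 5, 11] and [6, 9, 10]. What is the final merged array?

Merging process:

Compare 4 vs 6: take 4 from left. Merged: [4]
Compare 5 vs 6: take 5 from left. Merged: [4, 5]
Compare 11 vs 6: take 6 from right. Merged: [4, 5, 6]
Compare 11 vs 9: take 9 from right. Merged: [4, 5, 6, 9]
Compare 11 vs 10: take 10 from right. Merged: [4, 5, 6, 9, 10]
Append remaining from left: [11]. Merged: [4, 5, 6, 9, 10, 11]

Final merged array: [4, 5, 6, 9, 10, 11]
Total comparisons: 5

The merged array is [4, 5, 6, 9, 10, 11], requiring 5 comparisons. The merge step runs in O(n) time where n is the total number of elements.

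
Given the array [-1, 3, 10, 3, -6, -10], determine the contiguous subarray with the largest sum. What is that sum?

Using Kadane's algorithm on [-1, 3, 10, 3, -6, -10]:

Scanning through the array:
Position 1 (value 3): max_ending_here = 3, max_so_far = 3
Position 2 (value 10): max_ending_here = 13, max_so_far = 13
Position 3 (value 3): max_ending_here = 16, max_so_far = 16
Position 4 (value -6): max_ending_here = 10, max_so_far = 16
Position 5 (value -10): max_ending_here = 0, max_so_far = 16

Maximum subarray: [3, 10, 3]
Maximum sum: 16

The maximum subarray is [3, 10, 3] with sum 16. This subarray runs from index 1 to index 3.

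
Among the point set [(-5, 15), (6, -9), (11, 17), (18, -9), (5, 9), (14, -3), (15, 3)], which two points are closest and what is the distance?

Computing all pairwise distances among 7 points:

d((-5, 15), (6, -9)) = 26.4008
d((-5, 15), (11, 17)) = 16.1245
d((-5, 15), (18, -9)) = 33.2415
d((-5, 15), (5, 9)) = 11.6619
d((-5, 15), (14, -3)) = 26.1725
d((-5, 15), (15, 3)) = 23.3238
d((6, -9), (11, 17)) = 26.4764
d((6, -9), (18, -9)) = 12.0
d((6, -9), (5, 9)) = 18.0278
d((6, -9), (14, -3)) = 10.0
d((6, -9), (15, 3)) = 15.0
d((11, 17), (18, -9)) = 26.9258
d((11, 17), (5, 9)) = 10.0
d((11, 17), (14, -3)) = 20.2237
d((11, 17), (15, 3)) = 14.5602
d((18, -9), (5, 9)) = 22.2036
d((18, -9), (14, -3)) = 7.2111
d((18, -9), (15, 3)) = 12.3693
d((5, 9), (14, -3)) = 15.0
d((5, 9), (15, 3)) = 11.6619
d((14, -3), (15, 3)) = 6.0828 <-- minimum

Closest pair: (14, -3) and (15, 3) with distance 6.0828

The closest pair is (14, -3) and (15, 3) with Euclidean distance 6.0828. For 7 points, brute-force pairwise comparison is shown above. For large n, the divide-and-conquer algorithm (sort by x, recurse on halves, check the dividing strip) achieves O(n log n).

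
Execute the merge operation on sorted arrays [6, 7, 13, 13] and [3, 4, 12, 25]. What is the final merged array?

Merging process:

Compare 6 vs 3: take 3 from right. Merged: [3]
Compare 6 vs 4: take 4 from right. Merged: [3, 4]
Compare 6 vs 12: take 6 from left. Merged: [3, 4, 6]
Compare 7 vs 12: take 7 from left. Merged: [3, 4, 6, 7]
Compare 13 vs 12: take 12 from right. Merged: [3, 4, 6, 7, 12]
Compare 13 vs 25: take 13 from left. Merged: [3, 4, 6, 7, 12, 13]
Compare 13 vs 25: take 13 from left. Merged: [3, 4, 6, 7, 12, 13, 13]
Append remaining from right: [25]. Merged: [3, 4, 6, 7, 12, 13, 13, 25]

Final merged array: [3, 4, 6, 7, 12, 13, 13, 25]
Total comparisons: 7

The merged array is [3, 4, 6, 7, 12, 13, 13, 25], requiring 7 comparisons. The merge step runs in O(n) time where n is the total number of elements.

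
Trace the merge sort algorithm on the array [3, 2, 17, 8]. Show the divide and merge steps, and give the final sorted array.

Merge sort trace:

Split: [3, 2, 17, 8] -> [3, 2] and [17, 8]
  Split: [3, 2] -> [3] and [2]
  Merge: [3] + [2] -> [2, 3]
  Split: [17, 8] -> [17] and [8]
  Merge: [17] + [8] -> [8, 17]
Merge: [2, 3] + [8, 17] -> [2, 3, 8, 17]

Final sorted array: [2, 3, 8, 17]

The merge sort proceeds by recursively splitting the array and merging sorted halves.
After all merges, the sorted array is [2, 3, 8, 17].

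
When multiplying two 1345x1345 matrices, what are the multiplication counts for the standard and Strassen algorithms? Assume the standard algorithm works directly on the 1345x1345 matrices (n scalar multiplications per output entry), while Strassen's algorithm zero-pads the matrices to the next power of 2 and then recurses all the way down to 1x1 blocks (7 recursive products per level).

Matrix multiplication for 1345x1345 matrices:

Strassen's algorithm requires power-of-2 dimensions. Pad 1345x1345 to 2048x2048 (next power of 2).

Standard algorithm: 1345^3 = 2433138625 multiplications
Strassen's algorithm: 7^(log2(2048)) = 7^11 = 1977326743 multiplications
Savings: 2433138625 - 1977326743 = 455811882 multiplications

Standard: 2433138625 multiplications (1345^3). Strassen: 1977326743 multiplications (7^11, after padding to 2048x2048). Strassen reduces 8 recursive multiplications to 7 at each level.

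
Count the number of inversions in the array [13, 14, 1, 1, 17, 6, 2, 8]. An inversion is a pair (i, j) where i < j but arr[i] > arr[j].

Finding inversions in [13, 14, 1, 1, 17, 6, 2, 8]:

(0, 2): arr[0]=13 > arr[2]=1
(0, 3): arr[0]=13 > arr[3]=1
(0, 5): arr[0]=13 > arr[5]=6
(0, 6): arr[0]=13 > arr[6]=2
(0, 7): arr[0]=13 > arr[7]=8
(1, 2): arr[1]=14 > arr[2]=1
(1, 3): arr[1]=14 > arr[3]=1
(1, 5): arr[1]=14 > arr[5]=6
(1, 6): arr[1]=14 > arr[6]=2
(1, 7): arr[1]=14 > arr[7]=8
(4, 5): arr[4]=17 > arr[5]=6
(4, 6): arr[4]=17 > arr[6]=2
(4, 7): arr[4]=17 > arr[7]=8
(5, 6): arr[5]=6 > arr[6]=2

Total inversions: 14

The array has 14 inversion(s): (0,2), (0,3), (0,5), (0,6), (0,7), (1,2), (1,3), (1,5), (1,6), (1,7), (4,5), (4,6), (4,7), (5,6). Each pair (i,j) satisfies i < j and arr[i] > arr[j].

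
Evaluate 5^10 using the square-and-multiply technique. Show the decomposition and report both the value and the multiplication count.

Computing 5^10 by squaring (build up from 5^1; each line after the first costs one multiplication):

5^1 = 5
5^2 = (5^1)^2 = 5^2 = 25
5^4 = (5^2)^2 = 25^2 = 625
5^5 = 5 * 5^4 = 5 * 625 = 3125
5^10 = (5^5)^2 = 3125^2 = 9765625

Result: 9765625
Multiplications needed: 4 (4 lines after 5^1)

5^10 = 9765625. Using exponentiation by squaring, this requires 4 multiplications. The key idea: if the exponent is even, square the half-power; if odd, multiply by the base once.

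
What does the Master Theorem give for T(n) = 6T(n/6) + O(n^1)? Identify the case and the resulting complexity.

Master Theorem for T(n) = 6T(n/6) + O(n^1):

a = 6, b = 6, c = 1
log_b(a) = log_6(6) = 1.0000

Case 2: c = 1 = log_6(6) = 1.0000
T(n) = O(n^1 log n) = O(n log n)

For T(n) = 6T(n/6) + O(n^1): log_6(6) = 1.0000. This is Case 2 of the Master Theorem (c = log_b(a), equal work at all levels), giving O(n log n).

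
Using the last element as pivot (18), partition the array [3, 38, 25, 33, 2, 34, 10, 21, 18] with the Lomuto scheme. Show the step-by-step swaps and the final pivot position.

Lomuto partition with pivot = 18:

Initial array: [3, 38, 25, 33, 2, 34, 10, 21, 18]

arr[0]=3 <= 18: swap with position 0, array becomes [3, 38, 25, 33, 2, 34, 10, 21, 18]
arr[1]=38 > 18: no swap
arr[2]=25 > 18: no swap
arr[3]=33 > 18: no swap
arr[4]=2 <= 18: swap with position 1, array becomes [3, 2, 25, 33, 38, 34, 10, 21, 18]
arr[5]=34 > 18: no swap
arr[6]=10 <= 18: swap with position 2, array becomes [3, 2, 10, 33, 38, 34, 25, 21, 18]
arr[7]=21 > 18: no swap

Place pivot at position 3: [3, 2, 10, 18, 38, 34, 25, 21, 33]
Pivot position: 3

After partitioning with pivot 18, the array becomes [3, 2, 10, 18, 38, 34, 25, 21, 33]. The pivot is placed at index 3. All elements to the left of the pivot are <= 18, and all elements to the right are > 18.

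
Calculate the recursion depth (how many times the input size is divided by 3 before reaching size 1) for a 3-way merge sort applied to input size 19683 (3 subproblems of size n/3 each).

For divide and conquer with division factor 3:

Problem sizes at each level:
Level 0: 19683
Level 1: 6561
Level 2: 2187
Level 3: 729
Level 4: 243
Level 5: 81
Level 6: 27
Level 7: 9
Level 8: 3
Level 9: 1

The root is level 0 and the size-1 base case is level 9 (the tree spans levels 0 through 9, i.e. 10 levels counting the root), so the depth is the number of divisions: log_3(19683) = 9

The recursion tree depth is log_3(19683) = 9. At each level, the problem size is divided by 3, so it takes 9 divisions to reduce to a base case of size 1. The algorithm makes 3 recursive calls at each level.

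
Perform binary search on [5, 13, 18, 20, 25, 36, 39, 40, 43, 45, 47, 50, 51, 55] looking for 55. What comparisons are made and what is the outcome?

Binary search for 55 in [5, 13, 18, 20, 25, 36, 39, 40, 43, 45, 47, 50, 51, 55]:

lo=0, hi=13, mid=6, arr[mid]=39 -> 39 < 55, search right half
lo=7, hi=13, mid=10, arr[mid]=47 -> 47 < 55, search right half
lo=11, hi=13, mid=12, arr[mid]=51 -> 51 < 55, search right half
lo=13, hi=13, mid=13, arr[mid]=55 -> Found target at index 13!

Binary search finds 55 at index 13 after 4 comparisons. The search repeatedly halves the search space by comparing with the middle element.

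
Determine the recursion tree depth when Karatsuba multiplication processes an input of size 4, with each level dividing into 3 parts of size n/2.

For divide and conquer with division factor 2:

Problem sizes at each level:
Level 0: 4
Level 1: 2
Level 2: 1

The root is level 0 and the size-1 base case is level 2 (the tree spans levels 0 through 2, i.e. 3 levels counting the root), so the depth is the number of divisions: log_2(4) = 2

The recursion tree depth is log_2(4) = 2. At each level, the problem size is divided by 2, so it takes 2 divisions to reduce to a base case of size 1. The algorithm makes 3 recursive calls at each level.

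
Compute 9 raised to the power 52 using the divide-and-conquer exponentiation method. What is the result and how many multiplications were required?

Computing 9^52 by squaring (build up from 9^1; each line after the first costs one multiplication):

9^1 = 9
9^2 = (9^1)^2 = 9^2 = 81
9^3 = 9 * 9^2 = 9 * 81 = 729
9^6 = (9^3)^2 = 729^2 = 531441
9^12 = (9^6)^2 = 531441^2 = 282429536481
9^13 = 9 * 9^12 = 9 * 282429536481 = 2541865828329
9^26 = (9^13)^2 = 2541865828329^2 = 6461081889226673298932241
9^52 = (9^26)^2 = 6461081889226673298932241^2 = 41745579179292917813953351511015323088870709282081

Result: 41745579179292917813953351511015323088870709282081
Multiplications needed: 7 (7 lines after 9^1)

9^52 = 41745579179292917813953351511015323088870709282081. Using exponentiation by squaring, this requires 7 multiplications. The key idea: if the exponent is even, square the half-power; if odd, multiply by the base once.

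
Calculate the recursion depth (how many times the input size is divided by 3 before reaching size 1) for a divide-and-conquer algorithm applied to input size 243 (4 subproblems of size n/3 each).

For divide and conquer with division factor 3:

Problem sizes at each level:
Level 0: 243
Level 1: 81
Level 2: 27
Level 3: 9
Level 4: 3
Level 5: 1

The root is level 0 and the size-1 base case is level 5 (the tree spans levels 0 through 5, i.e. 6 levels counting the root), so the depth is the number of divisions: log_3(243) = 5

The recursion tree depth is log_3(243) = 5. At each level, the problem size is divided by 3, so it takes 5 divisions to reduce to a base case of size 1. The algorithm makes 4 recursive calls at each level.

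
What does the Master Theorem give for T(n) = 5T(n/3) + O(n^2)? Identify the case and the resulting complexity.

Master Theorem for T(n) = 5T(n/3) + O(n^2):

a = 5, b = 3, c = 2
log_b(a) = log_3(5) = 1.4650

Case 3: c = 2 > log_3(5) = 1.4650
T(n) = O(n^2) = O(n^2)

For T(n) = 5T(n/3) + O(n^2): log_3(5) = 1.4650. This is Case 3 of the Master Theorem (c > log_b(a), work dominated by root), giving O(n^2).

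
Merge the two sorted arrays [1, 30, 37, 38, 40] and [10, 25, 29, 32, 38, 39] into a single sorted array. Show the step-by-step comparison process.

Merging process:

Compare 1 vs 10: take 1 from left. Merged: [1]
Compare 30 vs 10: take 10 from right. Merged: [1, 10]
Compare 30 vs 25: take 25 from right. Merged: [1, 10, 25]
Compare 30 vs 29: take 29 from right. Merged: [1, 10, 25, 29]
Compare 30 vs 32: take 30 from left. Merged: [1, 10, 25, 29, 30]
Compare 37 vs 32: take 32 from right. Merged: [1, 10, 25, 29, 30, 32]
Compare 37 vs 38: take 37 from left. Merged: [1, 10, 25, 29, 30, 32, 37]
Compare 38 vs 38: take 38 from left. Merged: [1, 10, 25, 29, 30, 32, 37, 38]
Compare 40 vs 38: take 38 from right. Merged: [1, 10, 25, 29, 30, 32, 37, 38, 38]
Compare 40 vs 39: take 39 from right. Merged: [1, 10, 25, 29, 30, 32, 37, 38, 38, 39]
Append remaining from left: [40]. Merged: [1, 10, 25, 29, 30, 32, 37, 38, 38, 39, 40]

Final merged array: [1, 10, 25, 29, 30, 32, 37, 38, 38, 39, 40]
Total comparisons: 10

The merged array is [1, 10, 25, 29, 30, 32, 37, 38, 38, 39, 40], requiring 10 comparisons. The merge step runs in O(n) time where n is the total number of elements.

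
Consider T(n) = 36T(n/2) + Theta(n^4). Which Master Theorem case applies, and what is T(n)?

Master Theorem for T(n) = 36T(n/2) + O(n^4):

a = 36, b = 2, c = 4
log_b(a) = log_2(36) = 5.1699

Case 1: c = 4 < log_2(36) = 5.1699
T(n) = O(n^(log_2 36))

For T(n) = 36T(n/2) + O(n^4): log_2(36) = 5.1699. This is Case 1 of the Master Theorem (c < log_b(a), work dominated by leaves), giving O(n^(log_2 36)).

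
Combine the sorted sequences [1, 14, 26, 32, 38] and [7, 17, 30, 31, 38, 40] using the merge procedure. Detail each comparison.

Merging process:

Compare 1 vs 7: take 1 from left. Merged: [1]
Compare 14 vs 7: take 7 from right. Merged: [1, 7]
Compare 14 vs 17: take 14 from left. Merged: [1, 7, 14]
Compare 26 vs 17: take 17 from right. Merged: [1, 7, 14, 17]
Compare 26 vs 30: take 26 from left. Merged: [1, 7, 14, 17, 26]
Compare 32 vs 30: take 30 from right. Merged: [1, 7, 14, 17, 26, 30]
Compare 32 vs 31: take 31 from right. Merged: [1, 7, 14, 17, 26, 30, 31]
Compare 32 vs 38: take 32 from left. Merged: [1, 7, 14, 17, 26, 30, 31, 32]
Compare 38 vs 38: take 38 from left. Merged: [1, 7, 14, 17, 26, 30, 31, 32, 38]
Append remaining from right: [38, 40]. Merged: [1, 7, 14, 17, 26, 30, 31, 32, 38, 38, 40]

Final merged array: [1, 7, 14, 17, 26, 30, 31, 32, 38, 38, 40]
Total comparisons: 9

The merged array is [1, 7, 14, 17, 26, 30, 31, 32, 38, 38, 40], requiring 9 comparisons. The merge step runs in O(n) time where n is the total number of elements.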